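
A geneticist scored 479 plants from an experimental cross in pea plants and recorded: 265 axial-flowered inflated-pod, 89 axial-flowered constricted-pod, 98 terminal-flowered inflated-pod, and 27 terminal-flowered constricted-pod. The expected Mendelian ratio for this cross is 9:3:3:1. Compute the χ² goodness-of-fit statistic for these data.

Total ratio parts = 16. Expected numbers out of 479:
  axial-flowered inflated-pod: 479 × 9/16 = 269.4375
  axial-flowered constricted-pod: 479 × 3/16 = 89.8125
  terminal-flowered inflated-pod: 479 × 3/16 = 89.8125
  terminal-flowered constricted-pod: 479 × 1/16 = 29.9375
χ² = Σ (O − E)² / E
  axial-flowered inflated-pod: (265 − 269.4375)² / 269.4375 = 0.0731
  axial-flowered constricted-pod: (89 − 89.8125)² / 89.8125 = 0.0074
  terminal-flowered inflated-pod: (98 − 89.8125)² / 89.8125 = 0.7464
  terminal-flowered constricted-pod: (27 − 29.9375)² / 29.9375 = 0.2882
χ² = 0.0731 + 0.0074 + 0.7464 + 0.2882 = 1.1151 ≈ 1.115

1.115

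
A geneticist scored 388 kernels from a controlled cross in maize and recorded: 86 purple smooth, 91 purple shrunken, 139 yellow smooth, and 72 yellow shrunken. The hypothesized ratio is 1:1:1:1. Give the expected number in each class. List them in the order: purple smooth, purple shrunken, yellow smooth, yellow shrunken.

97, 97, 97, 97

Under the 1:1:1:1 hypothesis (Σ ratio = 4, N = 388):
  purple smooth: 388 × 1/4 = 97
  purple shrunken: 388 × 1/4 = 97
  yellow smooth: 388 × 1/4 = 97
  yellow shrunken: 388 × 1/4 = 97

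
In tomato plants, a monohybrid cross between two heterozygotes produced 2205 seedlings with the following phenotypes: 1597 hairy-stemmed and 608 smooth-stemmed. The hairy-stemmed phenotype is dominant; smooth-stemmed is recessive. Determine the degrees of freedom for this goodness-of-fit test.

For a monohybrid cross between heterozygotes with complete dominance, the expected phenotypic ratio is 3:1.
A goodness-of-fit test with 2 phenotype classes has df = 2 − 1 = 1.

1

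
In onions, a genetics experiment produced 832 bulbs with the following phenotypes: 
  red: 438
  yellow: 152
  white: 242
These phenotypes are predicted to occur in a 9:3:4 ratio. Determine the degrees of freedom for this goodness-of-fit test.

2

A goodness-of-fit test with 3 phenotype classes has df = 3 − 1 = 2.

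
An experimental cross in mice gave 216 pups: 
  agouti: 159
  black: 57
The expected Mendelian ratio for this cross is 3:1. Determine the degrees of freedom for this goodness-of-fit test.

1

A goodness-of-fit test with 2 phenotype classes has df = 2 − 1 = 1.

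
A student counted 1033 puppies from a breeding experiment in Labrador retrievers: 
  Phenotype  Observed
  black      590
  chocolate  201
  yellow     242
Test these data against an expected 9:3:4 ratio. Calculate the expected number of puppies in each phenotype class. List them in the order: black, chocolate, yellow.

The 9:3:4 ratio has 16 parts, so with N = 1033 the expected counts are:
  black: 1033 × 9/16 = 581.0625
  chocolate: 1033 × 3/16 = 193.6875
  yellow: 1033 × 4/16 = 258.25

581.0625, 193.6875, 258.25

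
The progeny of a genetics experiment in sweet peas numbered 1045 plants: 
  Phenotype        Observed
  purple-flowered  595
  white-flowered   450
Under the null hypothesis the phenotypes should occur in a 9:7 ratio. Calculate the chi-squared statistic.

0.201

Expected counts for N = 1045 under a 9:7 ratio (total parts = 16):
  purple-flowered: 1045 × 9/16 = 587.8125
  white-flowered: 1045 × 7/16 = 457.1875
χ² = Σ (O − E)² / E
  purple-flowered: (595 − 587.8125)² / 587.8125 = 0.0879
  white-flowered: (450 − 457.1875)² / 457.1875 = 0.1130
χ² = 0.0879 + 0.1130 = 0.2009 ≈ 0.201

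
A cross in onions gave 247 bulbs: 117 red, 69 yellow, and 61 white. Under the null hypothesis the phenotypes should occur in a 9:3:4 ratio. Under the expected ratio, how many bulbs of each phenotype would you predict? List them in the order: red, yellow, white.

138.9375, 46.3125, 61.75

Expected counts for N = 247 under a 9:3:4 ratio (total parts = 16):
  red: 247 × 9/16 = 138.9375
  yellow: 247 × 3/16 = 46.3125
  white: 247 × 4/16 = 61.75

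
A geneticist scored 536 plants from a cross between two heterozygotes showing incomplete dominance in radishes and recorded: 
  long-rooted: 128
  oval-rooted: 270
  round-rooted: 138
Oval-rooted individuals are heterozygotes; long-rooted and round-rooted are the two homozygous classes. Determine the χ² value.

0.403

With incomplete dominance, a heterozygote × heterozygote cross gives a 1:2:1 phenotypic ratio.
Expected counts for N = 536 under a 1:2:1 ratio (total parts = 4):
  long-rooted: 536 × 1/4 = 134
  oval-rooted: 536 × 2/4 = 268
  round-rooted: 536 × 1/4 = 134
χ² = Σ (O − E)² / E
  long-rooted: (128 − 134)² / 134 = 0.2687
  oval-rooted: (270 − 268)² / 268 = 0.0149
  round-rooted: (138 − 134)² / 134 = 0.1194
χ² = 0.2687 + 0.0149 + 0.1194 = 0.403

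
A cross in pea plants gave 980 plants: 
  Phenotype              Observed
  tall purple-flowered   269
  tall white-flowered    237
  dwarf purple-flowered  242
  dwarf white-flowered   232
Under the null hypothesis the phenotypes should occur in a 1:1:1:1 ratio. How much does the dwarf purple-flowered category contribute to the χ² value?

The 1:1:1:1 ratio has 4 parts, so with N = 980 the expected counts are:
  tall purple-flowered: 980 × 1/4 = 245
  tall white-flowered: 980 × 1/4 = 245
  dwarf purple-flowered: 980 × 1/4 = 245
  dwarf white-flowered: 980 × 1/4 = 245
Contribution of dwarf purple-flowered: (242 − 245)² / 245 = 0.0367

0.037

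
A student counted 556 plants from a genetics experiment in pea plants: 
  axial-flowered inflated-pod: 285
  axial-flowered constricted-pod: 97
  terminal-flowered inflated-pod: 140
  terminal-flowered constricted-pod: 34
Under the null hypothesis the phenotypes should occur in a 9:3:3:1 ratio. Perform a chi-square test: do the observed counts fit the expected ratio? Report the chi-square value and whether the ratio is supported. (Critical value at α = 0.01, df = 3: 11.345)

Total ratio parts = 16. Expected numbers out of 556:
  axial-flowered inflated-pod: 556 × 9/16 = 312.75
  axial-flowered constricted-pod: 556 × 3/16 = 104.25
  terminal-flowered inflated-pod: 556 × 3/16 = 104.25
  terminal-flowered constricted-pod: 556 × 1/16 = 34.75
χ² = Σ (O − E)² / E
  axial-flowered inflated-pod: (285 − 312.75)² / 312.75 = 2.4622
  axial-flowered constricted-pod: (97 − 104.25)² / 104.25 = 0.5042
  terminal-flowered inflated-pod: (140 − 104.25)² / 104.25 = 12.2596
  terminal-flowered constricted-pod: (34 − 34.75)² / 34.75 = 0.0162
χ² = 2.4622 + 0.5042 + 12.2596 + 0.0162 = 15.2422 ≈ 15.242
Degrees of freedom = 4 − 1 = 3; critical value at α = 0.01 is 11.345.
Since 15.242 > 11.345, we reject the null hypothesis — the data do not fit the 9:3:3:1 ratio.

15.242; not consistent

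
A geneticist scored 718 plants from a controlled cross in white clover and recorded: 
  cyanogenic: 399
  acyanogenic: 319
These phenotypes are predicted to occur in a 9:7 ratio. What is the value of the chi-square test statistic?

Under the 9:7 hypothesis (Σ ratio = 16, N = 718):
  cyanogenic: 718 × 9/16 = 403.875
  acyanogenic: 718 × 7/16 = 314.125
χ² = Σ (O − E)² / E
  cyanogenic: (399 − 403.875)² / 403.875 = 0.0588
  acyanogenic: (319 − 314.125)² / 314.125 = 0.0757
χ² = 0.0588 + 0.0757 = 0.1345 ≈ 0.135

0.135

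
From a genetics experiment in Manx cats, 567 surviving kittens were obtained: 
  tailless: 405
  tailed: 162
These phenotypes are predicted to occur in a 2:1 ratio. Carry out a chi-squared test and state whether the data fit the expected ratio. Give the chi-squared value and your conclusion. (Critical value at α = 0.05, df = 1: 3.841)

Under the 2:1 hypothesis (Σ ratio = 3, N = 567):
  tailless: 567 × 2/3 = 378
  tailed: 567 × 1/3 = 189
χ² = Σ (O − E)² / E
  tailless: (405 − 378)² / 378 = 1.9286
  tailed: (162 − 189)² / 189 = 3.8571
χ² = 1.9286 + 3.8571 = 5.7857 ≈ 5.786
Degrees of freedom = 2 − 1 = 1; critical value at α = 0.05 is 3.841.
Since 5.786 > 3.841, we reject the null hypothesis — the data do not fit the 2:1 ratio.

5.786; not consistent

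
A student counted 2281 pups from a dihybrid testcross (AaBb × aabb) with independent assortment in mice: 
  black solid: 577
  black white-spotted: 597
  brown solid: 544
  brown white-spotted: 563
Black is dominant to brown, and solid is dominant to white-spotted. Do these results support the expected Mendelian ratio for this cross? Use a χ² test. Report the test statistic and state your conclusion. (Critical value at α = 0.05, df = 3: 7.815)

A dihybrid testcross with independent assortment gives a 1:1:1:1 ratio.
Under the 1:1:1:1 hypothesis (Σ ratio = 4, N = 2281):
  black solid: 2281 × 1/4 = 570.25
  black white-spotted: 2281 × 1/4 = 570.25
  brown solid: 2281 × 1/4 = 570.25
  brown white-spotted: 2281 × 1/4 = 570.25
χ² = Σ (O − E)² / E
  black solid: (577 − 570.25)² / 570.25 = 0.0799
  black white-spotted: (597 − 570.25)² / 570.25 = 1.2548
  brown solid: (544 − 570.25)² / 570.25 = 1.2084
  brown white-spotted: (563 − 570.25)² / 570.25 = 0.0922
χ² = 0.0799 + 1.2548 + 1.2084 + 0.0922 = 2.6353 ≈ 2.635
Degrees of freedom = 4 − 1 = 3; critical value at α = 0.05 is 7.815.
Since 2.635 < 7.815, we fail to reject the null hypothesis — the data are consistent with the 1:1:1:1 ratio.

2.635; consistent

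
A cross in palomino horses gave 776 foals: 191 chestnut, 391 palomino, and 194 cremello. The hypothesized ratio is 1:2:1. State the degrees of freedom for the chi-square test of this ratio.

2

A goodness-of-fit test with 3 phenotype classes has df = 3 − 1 = 2.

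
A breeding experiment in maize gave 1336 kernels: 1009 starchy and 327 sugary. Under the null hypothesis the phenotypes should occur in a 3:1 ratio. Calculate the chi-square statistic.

0.196

Expected counts for N = 1336 under a 3:1 ratio (total parts = 4):
  starchy: 1336 × 3/4 = 1002
  sugary: 1336 × 1/4 = 334
χ² = Σ (O − E)² / E
  starchy: (1009 − 1002)² / 1002 = 0.0489
  sugary: (327 − 334)² / 334 = 0.1467
χ² = 0.0489 + 0.1467 = 0.1956 ≈ 0.196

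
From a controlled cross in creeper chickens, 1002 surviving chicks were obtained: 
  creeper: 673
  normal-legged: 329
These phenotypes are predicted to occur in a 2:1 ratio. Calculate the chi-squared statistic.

0.112

The 2:1 ratio has 3 parts, so with N = 1002 the expected counts are:
  creeper: 1002 × 2/3 = 668
  normal-legged: 1002 × 1/3 = 334
χ² = Σ (O − E)² / E
  creeper: (673 − 668)² / 668 = 0.0374
  normal-legged: (329 − 334)² / 334 = 0.0749
χ² = 0.0374 + 0.0749 = 0.1123 ≈ 0.112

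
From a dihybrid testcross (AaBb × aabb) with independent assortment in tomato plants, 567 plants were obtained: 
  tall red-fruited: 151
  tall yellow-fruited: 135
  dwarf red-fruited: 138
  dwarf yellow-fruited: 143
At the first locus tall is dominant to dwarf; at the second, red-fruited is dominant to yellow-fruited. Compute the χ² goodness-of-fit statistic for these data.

1.035

A dihybrid testcross with independent assortment gives a 1:1:1:1 ratio.
Total ratio parts = 4. Expected numbers out of 567:
  tall red-fruited: 567 × 1/4 = 141.75
  tall yellow-fruited: 567 × 1/4 = 141.75
  dwarf red-fruited: 567 × 1/4 = 141.75
  dwarf yellow-fruited: 567 × 1/4 = 141.75
χ² = Σ (O − E)² / E
  tall red-fruited: (151 − 141.75)² / 141.75 = 0.6036
  tall yellow-fruited: (135 − 141.75)² / 141.75 = 0.3214
  dwarf red-fruited: (138 − 141.75)² / 141.75 = 0.0992
  dwarf yellow-fruited: (143 − 141.75)² / 141.75 = 0.0110
χ² = 0.6036 + 0.3214 + 0.0992 + 0.0110 = 1.0352 ≈ 1.035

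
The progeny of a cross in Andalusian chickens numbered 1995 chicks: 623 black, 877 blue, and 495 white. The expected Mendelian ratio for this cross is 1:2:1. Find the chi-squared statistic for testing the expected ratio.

The 1:2:1 ratio has 4 parts, so with N = 1995 the expected counts are:
  black: 1995 × 1/4 = 498.75
  blue: 1995 × 2/4 = 997.5
  white: 1995 × 1/4 = 498.75
χ² = Σ (O − E)² / E
  black: (623 − 498.75)² / 498.75 = 30.9535
  blue: (877 − 997.5)² / 997.5 = 14.5566
  white: (495 − 498.75)² / 498.75 = 0.0282
χ² = 30.9535 + 14.5566 + 0.0282 = 45.5383 ≈ 45.538

45.538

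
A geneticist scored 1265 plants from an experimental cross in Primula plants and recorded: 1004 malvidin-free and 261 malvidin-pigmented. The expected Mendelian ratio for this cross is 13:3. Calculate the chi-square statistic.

2.942

Expected counts for N = 1265 under a 13:3 ratio (total parts = 16):
  malvidin-free: 1265 × 13/16 = 1027.8125
  malvidin-pigmented: 1265 × 3/16 = 237.1875
χ² = Σ (O − E)² / E
  malvidin-free: (1004 − 1027.8125)² / 1027.8125 = 0.5517
  malvidin-pigmented: (261 − 237.1875)² / 237.1875 = 2.3907
χ² = 0.5517 + 2.3907 = 2.9424 ≈ 2.942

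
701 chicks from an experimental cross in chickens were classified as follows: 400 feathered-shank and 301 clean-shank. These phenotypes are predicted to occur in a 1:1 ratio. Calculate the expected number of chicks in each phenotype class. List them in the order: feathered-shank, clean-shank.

Total ratio parts = 2. Expected numbers out of 701:
  feathered-shank: 701 × 1/2 = 350.5
  clean-shank: 701 × 1/2 = 350.5

350.5, 350.5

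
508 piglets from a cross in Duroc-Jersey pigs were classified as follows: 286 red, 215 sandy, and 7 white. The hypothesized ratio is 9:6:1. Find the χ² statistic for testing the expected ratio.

Expected counts for N = 508 under a 9:6:1 ratio (total parts = 16):
  red: 508 × 9/16 = 285.75
  sandy: 508 × 6/16 = 190.5
  white: 508 × 1/16 = 31.75
χ² = Σ (O − E)² / E
  red: (286 − 285.75)² / 285.75 = 0.0002
  sandy: (215 − 190.5)² / 190.5 = 3.1509
  white: (7 − 31.75)² / 31.75 = 19.2933
χ² = 0.0002 + 3.1509 + 19.2933 = 22.4444 ≈ 22.444

22.444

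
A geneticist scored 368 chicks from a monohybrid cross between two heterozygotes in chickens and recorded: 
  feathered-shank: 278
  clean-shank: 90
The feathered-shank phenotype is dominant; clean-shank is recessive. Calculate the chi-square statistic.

0.058

For a monohybrid cross between heterozygotes with complete dominance, the expected phenotypic ratio is 3:1.
Expected counts for N = 368 under a 3:1 ratio (total parts = 4):
  feathered-shank: 368 × 3/4 = 276
  clean-shank: 368 × 1/4 = 92
χ² = Σ (O − E)² / E
  feathered-shank: (278 − 276)² / 276 = 0.0145
  clean-shank: (90 − 92)² / 92 = 0.0435
χ² = 0.0145 + 0.0435 = 0.058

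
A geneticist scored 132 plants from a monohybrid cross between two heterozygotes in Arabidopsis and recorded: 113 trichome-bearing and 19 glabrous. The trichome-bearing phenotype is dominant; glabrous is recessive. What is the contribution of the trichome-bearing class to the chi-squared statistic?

1.980

For a monohybrid cross between heterozygotes with complete dominance, the expected phenotypic ratio is 3:1.
Total ratio parts = 4. Expected numbers out of 132:
  trichome-bearing: 132 × 3/4 = 99
  glabrous: 132 × 1/4 = 33
Contribution of trichome-bearing: (113 − 99)² / 99 = 1.9798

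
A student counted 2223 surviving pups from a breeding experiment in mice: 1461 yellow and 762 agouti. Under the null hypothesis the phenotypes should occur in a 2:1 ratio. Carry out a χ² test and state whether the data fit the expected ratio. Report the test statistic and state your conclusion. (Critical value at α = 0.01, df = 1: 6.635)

Total ratio parts = 3. Expected numbers out of 2223:
  yellow: 2223 × 2/3 = 1482
  agouti: 2223 × 1/3 = 741
χ² = Σ (O − E)² / E
  yellow: (1461 − 1482)² / 1482 = 0.2976
  agouti: (762 − 741)² / 741 = 0.5951
χ² = 0.2976 + 0.5951 = 0.8927 ≈ 0.893
Degrees of freedom = 2 − 1 = 1; critical value at α = 0.01 is 6.635.
Since 0.893 < 6.635, we fail to reject the null hypothesis — the data are consistent with the 2:1 ratio.

0.893; consistent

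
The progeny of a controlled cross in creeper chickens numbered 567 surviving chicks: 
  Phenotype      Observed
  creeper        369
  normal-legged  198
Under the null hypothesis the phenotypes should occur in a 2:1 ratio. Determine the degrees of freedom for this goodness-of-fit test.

1

A goodness-of-fit test with 2 phenotype classes has df = 2 − 1 = 1.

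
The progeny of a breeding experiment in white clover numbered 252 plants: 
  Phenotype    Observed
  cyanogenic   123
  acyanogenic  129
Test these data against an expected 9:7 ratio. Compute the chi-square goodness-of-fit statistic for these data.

5.669

Under the 9:7 hypothesis (Σ ratio = 16, N = 252):
  cyanogenic: 252 × 9/16 = 141.75
  acyanogenic: 252 × 7/16 = 110.25
χ² = Σ (O − E)² / E
  cyanogenic: (123 − 141.75)² / 141.75 = 2.4802
  acyanogenic: (129 − 110.25)² / 110.25 = 3.1888
χ² = 2.4802 + 3.1888 = 5.669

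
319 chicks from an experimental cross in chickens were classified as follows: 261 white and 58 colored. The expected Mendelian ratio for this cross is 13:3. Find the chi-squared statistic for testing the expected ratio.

0.068

Under the 13:3 hypothesis (Σ ratio = 16, N = 319):
  white: 319 × 13/16 = 259.1875
  colored: 319 × 3/16 = 59.8125
χ² = Σ (O − E)² / E
  white: (261 − 259.1875)² / 259.1875 = 0.0127
  colored: (58 − 59.8125)² / 59.8125 = 0.0549
χ² = 0.0127 + 0.0549 = 0.0676 ≈ 0.068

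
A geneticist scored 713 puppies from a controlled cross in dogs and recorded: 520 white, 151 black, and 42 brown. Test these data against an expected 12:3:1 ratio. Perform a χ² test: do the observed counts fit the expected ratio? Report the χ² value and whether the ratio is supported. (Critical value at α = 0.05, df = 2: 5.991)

2.796; consistent

The 12:3:1 ratio has 16 parts, so with N = 713 the expected counts are:
  white: 713 × 12/16 = 534.75
  black: 713 × 3/16 = 133.6875
  brown: 713 × 1/16 = 44.5625
χ² = Σ (O − E)² / E
  white: (520 − 534.75)² / 534.75 = 0.4068
  black: (151 − 133.6875)² / 133.6875 = 2.2420
  brown: (42 − 44.5625)² / 44.5625 = 0.1474
χ² = 0.4068 + 2.2420 + 0.1474 = 2.7962 ≈ 2.796
Degrees of freedom = 3 − 1 = 2; critical value at α = 0.05 is 5.991.
Since 2.796 < 5.991, we fail to reject the null hypothesis — the data are consistent with the 12:3:1 ratio.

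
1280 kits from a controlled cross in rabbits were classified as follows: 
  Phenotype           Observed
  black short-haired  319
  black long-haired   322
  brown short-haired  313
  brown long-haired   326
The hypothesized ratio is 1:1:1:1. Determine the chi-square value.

0.281

Total ratio parts = 4. Expected numbers out of 1280:
  black short-haired: 1280 × 1/4 = 320
  black long-haired: 1280 × 1/4 = 320
  brown short-haired: 1280 × 1/4 = 320
  brown long-haired: 1280 × 1/4 = 320
χ² = Σ (O − E)² / E
  black short-haired: (319 − 320)² / 320 = 0.0031
  black long-haired: (322 − 320)² / 320 = 0.0125
  brown short-haired: (313 − 320)² / 320 = 0.1531
  brown long-haired: (326 − 320)² / 320 = 0.1125
χ² = 0.0031 + 0.0125 + 0.1531 + 0.1125 = 0.2812 ≈ 0.281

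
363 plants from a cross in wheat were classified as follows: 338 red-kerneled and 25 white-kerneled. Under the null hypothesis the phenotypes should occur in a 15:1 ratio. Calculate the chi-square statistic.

The 15:1 ratio has 16 parts, so with N = 363 the expected counts are:
  red-kerneled: 363 × 15/16 = 340.3125
  white-kerneled: 363 × 1/16 = 22.6875
χ² = Σ (O − E)² / E
  red-kerneled: (338 − 340.3125)² / 340.3125 = 0.0157
  white-kerneled: (25 − 22.6875)² / 22.6875 = 0.2357
χ² = 0.0157 + 0.2357 = 0.2514 ≈ 0.251

0.251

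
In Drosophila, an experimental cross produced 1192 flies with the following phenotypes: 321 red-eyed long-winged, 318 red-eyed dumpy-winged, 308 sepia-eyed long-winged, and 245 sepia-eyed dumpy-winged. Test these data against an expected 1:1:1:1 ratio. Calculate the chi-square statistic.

Expected counts for N = 1192 under a 1:1:1:1 ratio (total parts = 4):
  red-eyed long-winged: 1192 × 1/4 = 298
  red-eyed dumpy-winged: 1192 × 1/4 = 298
  sepia-eyed long-winged: 1192 × 1/4 = 298
  sepia-eyed dumpy-winged: 1192 × 1/4 = 298
χ² = Σ (O − E)² / E
  red-eyed long-winged: (321 − 298)² / 298 = 1.7752
  red-eyed dumpy-winged: (318 − 298)² / 298 = 1.3423
  sepia-eyed long-winged: (308 − 298)² / 298 = 0.3356
  sepia-eyed dumpy-winged: (245 − 298)² / 298 = 9.4262
χ² = 1.7752 + 1.3423 + 0.3356 + 9.4262 = 12.8793 ≈ 12.879

12.879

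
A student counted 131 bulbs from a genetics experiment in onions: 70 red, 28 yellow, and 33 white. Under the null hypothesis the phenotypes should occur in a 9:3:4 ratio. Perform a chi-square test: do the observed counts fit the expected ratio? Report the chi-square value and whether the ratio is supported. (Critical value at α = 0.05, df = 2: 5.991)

Total ratio parts = 16. Expected numbers out of 131:
  red: 131 × 9/16 = 73.6875
  yellow: 131 × 3/16 = 24.5625
  white: 131 × 4/16 = 32.75
χ² = Σ (O − E)² / E
  red: (70 − 73.6875)² / 73.6875 = 0.1845
  yellow: (28 − 24.5625)² / 24.5625 = 0.4811
  white: (33 − 32.75)² / 32.75 = 0.0019
χ² = 0.1845 + 0.4811 + 0.0019 = 0.6675 ≈ 0.668
Degrees of freedom = 3 − 1 = 2; critical value at α = 0.05 is 5.991.
Since 0.668 < 5.991, we fail to reject the null hypothesis — the data are consistent with the 9:3:4 ratio.

0.668; consistent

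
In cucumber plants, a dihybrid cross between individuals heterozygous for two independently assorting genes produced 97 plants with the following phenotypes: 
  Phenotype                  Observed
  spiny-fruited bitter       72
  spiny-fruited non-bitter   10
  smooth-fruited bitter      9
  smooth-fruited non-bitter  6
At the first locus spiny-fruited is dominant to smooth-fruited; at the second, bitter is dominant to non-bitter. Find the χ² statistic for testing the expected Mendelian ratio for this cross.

A dihybrid F₂ with independent assortment and complete dominance at both loci gives a 9:3:3:1 phenotypic ratio.
Expected counts for N = 97 under a 9:3:3:1 ratio (total parts = 16):
  spiny-fruited bitter: 97 × 9/16 = 54.5625
  spiny-fruited non-bitter: 97 × 3/16 = 18.1875
  smooth-fruited bitter: 97 × 3/16 = 18.1875
  smooth-fruited non-bitter: 97 × 1/16 = 6.0625
χ² = Σ (O − E)² / E
  spiny-fruited bitter: (72 − 54.5625)² / 54.5625 = 5.5728
  spiny-fruited non-bitter: (10 − 18.1875)² / 18.1875 = 3.6858
  smooth-fruited bitter: (9 − 18.1875)² / 18.1875 = 4.6411
  smooth-fruited non-bitter: (6 − 6.0625)² / 6.0625 = 0.0006
χ² = 5.5728 + 3.6858 + 4.6411 + 0.0006 = 13.9003 ≈ 13.900

13.900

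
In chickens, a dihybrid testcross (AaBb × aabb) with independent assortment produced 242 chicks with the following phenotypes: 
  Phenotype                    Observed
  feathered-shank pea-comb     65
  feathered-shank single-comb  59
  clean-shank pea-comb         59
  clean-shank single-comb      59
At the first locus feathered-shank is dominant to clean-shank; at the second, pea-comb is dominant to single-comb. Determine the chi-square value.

A dihybrid testcross with independent assortment gives a 1:1:1:1 ratio.
Total ratio parts = 4. Expected numbers out of 242:
  feathered-shank pea-comb: 242 × 1/4 = 60.5
  feathered-shank single-comb: 242 × 1/4 = 60.5
  clean-shank pea-comb: 242 × 1/4 = 60.5
  clean-shank single-comb: 242 × 1/4 = 60.5
χ² = Σ (O − E)² / E
  feathered-shank pea-comb: (65 − 60.5)² / 60.5 = 0.3347
  feathered-shank single-comb: (59 − 60.5)² / 60.5 = 0.0372
  clean-shank pea-comb: (59 − 60.5)² / 60.5 = 0.0372
  clean-shank single-comb: (59 − 60.5)² / 60.5 = 0.0372
χ² = 0.3347 + 0.0372 + 0.0372 + 0.0372 = 0.4463 ≈ 0.446

0.446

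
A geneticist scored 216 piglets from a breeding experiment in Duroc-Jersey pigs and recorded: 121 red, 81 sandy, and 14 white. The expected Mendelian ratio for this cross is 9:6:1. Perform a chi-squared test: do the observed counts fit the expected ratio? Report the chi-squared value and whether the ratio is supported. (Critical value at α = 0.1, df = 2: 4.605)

Total ratio parts = 16. Expected numbers out of 216:
  red: 216 × 9/16 = 121.5
  sandy: 216 × 6/16 = 81
  white: 216 × 1/16 = 13.5
χ² = Σ (O − E)² / E
  red: (121 − 121.5)² / 121.5 = 0.0021
  sandy: (81 − 81)² / 81 = 0.0000
  white: (14 − 13.5)² / 13.5 = 0.0185
χ² = 0.0021 + 0.0000 + 0.0185 = 0.0206 ≈ 0.021
Degrees of freedom = 3 − 1 = 2; critical value at α = 0.1 is 4.605.
Since 0.021 < 4.605, we fail to reject the null hypothesis — the data are consistent with the 9:6:1 ratio.

0.021; consistent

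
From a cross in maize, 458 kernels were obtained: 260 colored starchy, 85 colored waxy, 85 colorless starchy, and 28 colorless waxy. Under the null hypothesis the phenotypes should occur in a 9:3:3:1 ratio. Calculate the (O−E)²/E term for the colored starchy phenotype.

0.022

Total ratio parts = 16. Expected numbers out of 458:
  colored starchy: 458 × 9/16 = 257.625
  colored waxy: 458 × 3/16 = 85.875
  colorless starchy: 458 × 3/16 = 85.875
  colorless waxy: 458 × 1/16 = 28.625
Contribution of colored starchy: (260 − 257.625)² / 257.625 = 0.0219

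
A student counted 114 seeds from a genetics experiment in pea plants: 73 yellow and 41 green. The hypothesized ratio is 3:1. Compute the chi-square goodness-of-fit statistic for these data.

The 3:1 ratio has 4 parts, so with N = 114 the expected counts are:
  yellow: 114 × 3/4 = 85.5
  green: 114 × 1/4 = 28.5
χ² = Σ (O − E)² / E
  yellow: (73 − 85.5)² / 85.5 = 1.8275
  green: (41 − 28.5)² / 28.5 = 5.4825
χ² = 1.8275 + 5.4825 = 7.310

7.310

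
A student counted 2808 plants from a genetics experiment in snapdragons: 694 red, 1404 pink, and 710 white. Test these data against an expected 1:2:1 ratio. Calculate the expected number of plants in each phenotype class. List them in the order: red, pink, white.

702, 1404, 702

Expected counts for N = 2808 under a 1:2:1 ratio (total parts = 4):
  red: 2808 × 1/4 = 702
  pink: 2808 × 2/4 = 1404
  white: 2808 × 1/4 = 702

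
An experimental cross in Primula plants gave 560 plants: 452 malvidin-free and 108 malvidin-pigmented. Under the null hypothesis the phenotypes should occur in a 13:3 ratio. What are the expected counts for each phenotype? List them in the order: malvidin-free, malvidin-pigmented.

Total ratio parts = 16. Expected numbers out of 560:
  malvidin-free: 560 × 13/16 = 455
  malvidin-pigmented: 560 × 3/16 = 105

455, 105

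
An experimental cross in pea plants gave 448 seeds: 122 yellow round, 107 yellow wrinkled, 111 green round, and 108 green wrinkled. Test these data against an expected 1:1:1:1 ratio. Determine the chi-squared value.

1.268

The 1:1:1:1 ratio has 4 parts, so with N = 448 the expected counts are:
  yellow round: 448 × 1/4 = 112
  yellow wrinkled: 448 × 1/4 = 112
  green round: 448 × 1/4 = 112
  green wrinkled: 448 × 1/4 = 112
χ² = Σ (O − E)² / E
  yellow round: (122 − 112)² / 112 = 0.8929
  yellow wrinkled: (107 − 112)² / 112 = 0.2232
  green round: (111 − 112)² / 112 = 0.0089
  green wrinkled: (108 − 112)² / 112 = 0.1429
χ² = 0.8929 + 0.2232 + 0.0089 + 0.1429 = 1.2679 ≈ 1.268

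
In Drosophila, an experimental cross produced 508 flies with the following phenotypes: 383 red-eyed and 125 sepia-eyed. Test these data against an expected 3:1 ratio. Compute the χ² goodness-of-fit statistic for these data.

0.042

Total ratio parts = 4. Expected numbers out of 508:
  red-eyed: 508 × 3/4 = 381
  sepia-eyed: 508 × 1/4 = 127
χ² = Σ (O − E)² / E
  red-eyed: (383 − 381)² / 381 = 0.0105
  sepia-eyed: (125 − 127)² / 127 = 0.0315
χ² = 0.0105 + 0.0315 = 0.042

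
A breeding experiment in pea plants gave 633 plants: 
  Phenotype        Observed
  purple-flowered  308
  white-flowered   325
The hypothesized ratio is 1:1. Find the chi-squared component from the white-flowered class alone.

0.228

Under the 1:1 hypothesis (Σ ratio = 2, N = 633):
  purple-flowered: 633 × 1/2 = 316.5
  white-flowered: 633 × 1/2 = 316.5
Contribution of white-flowered: (325 − 316.5)² / 316.5 = 0.2283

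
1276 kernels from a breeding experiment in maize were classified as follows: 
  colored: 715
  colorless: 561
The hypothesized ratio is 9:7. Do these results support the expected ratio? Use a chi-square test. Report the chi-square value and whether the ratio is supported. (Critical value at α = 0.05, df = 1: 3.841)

0.024; consistent

Total ratio parts = 16. Expected numbers out of 1276:
  colored: 1276 × 9/16 = 717.75
  colorless: 1276 × 7/16 = 558.25
χ² = Σ (O − E)² / E
  colored: (715 − 717.75)² / 717.75 = 0.0105
  colorless: (561 − 558.25)² / 558.25 = 0.0135
χ² = 0.0105 + 0.0135 = 0.024
Degrees of freedom = 2 − 1 = 1; critical value at α = 0.05 is 3.841.
Since 0.024 < 3.841, we fail to reject the null hypothesis — the data are consistent with the 9:7 ratio.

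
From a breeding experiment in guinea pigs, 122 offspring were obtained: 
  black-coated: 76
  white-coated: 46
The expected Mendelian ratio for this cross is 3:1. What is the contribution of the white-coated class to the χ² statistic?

Total ratio parts = 4. Expected numbers out of 122:
  black-coated: 122 × 3/4 = 91.5
  white-coated: 122 × 1/4 = 30.5
Contribution of white-coated: (46 − 30.5)² / 30.5 = 7.8770

7.877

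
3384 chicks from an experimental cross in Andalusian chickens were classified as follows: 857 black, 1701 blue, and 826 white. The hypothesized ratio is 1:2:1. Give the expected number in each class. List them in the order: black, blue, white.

Total ratio parts = 4. Expected numbers out of 3384:
  black: 3384 × 1/4 = 846
  blue: 3384 × 2/4 = 1692
  white: 3384 × 1/4 = 846

846, 1692, 846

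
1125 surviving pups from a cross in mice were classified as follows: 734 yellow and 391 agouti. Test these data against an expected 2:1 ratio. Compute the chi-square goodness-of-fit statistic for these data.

Expected counts for N = 1125 under a 2:1 ratio (total parts = 3):
  yellow: 1125 × 2/3 = 750
  agouti: 1125 × 1/3 = 375
χ² = Σ (O − E)² / E
  yellow: (734 − 750)² / 750 = 0.3413
  agouti: (391 − 375)² / 375 = 0.6827
χ² = 0.3413 + 0.6827 = 1.024

1.024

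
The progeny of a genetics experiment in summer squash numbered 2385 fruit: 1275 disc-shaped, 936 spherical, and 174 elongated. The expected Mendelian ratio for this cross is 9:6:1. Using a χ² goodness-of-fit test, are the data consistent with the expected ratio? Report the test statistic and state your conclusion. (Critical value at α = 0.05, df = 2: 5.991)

Under the 9:6:1 hypothesis (Σ ratio = 16, N = 2385):
  disc-shaped: 2385 × 9/16 = 1341.5625
  spherical: 2385 × 6/16 = 894.375
  elongated: 2385 × 1/16 = 149.0625
χ² = Σ (O − E)² / E
  disc-shaped: (1275 − 1341.5625)² / 1341.5625 = 3.3025
  spherical: (936 − 894.375)² / 894.375 = 1.9373
  elongated: (174 − 149.0625)² / 149.0625 = 4.1719
χ² = 3.3025 + 1.9373 + 4.1719 = 9.4117 ≈ 9.412
Degrees of freedom = 3 − 1 = 2; critical value at α = 0.05 is 5.991.
Since 9.412 > 5.991, we reject the null hypothesis — the data do not fit the 9:6:1 ratio.

9.412; not consistent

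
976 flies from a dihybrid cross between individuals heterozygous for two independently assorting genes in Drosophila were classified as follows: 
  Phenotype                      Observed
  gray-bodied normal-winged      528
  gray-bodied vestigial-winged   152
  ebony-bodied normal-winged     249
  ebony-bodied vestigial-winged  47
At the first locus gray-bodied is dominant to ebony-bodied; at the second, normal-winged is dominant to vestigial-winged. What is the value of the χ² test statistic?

33.071

A dihybrid F₂ with independent assortment and complete dominance at both loci gives a 9:3:3:1 phenotypic ratio.
Expected counts for N = 976 under a 9:3:3:1 ratio (total parts = 16):
  gray-bodied normal-winged: 976 × 9/16 = 549
  gray-bodied vestigial-winged: 976 × 3/16 = 183
  ebony-bodied normal-winged: 976 × 3/16 = 183
  ebony-bodied vestigial-winged: 976 × 1/16 = 61
χ² = Σ (O − E)² / E
  gray-bodied normal-winged: (528 − 549)² / 549 = 0.8033
  gray-bodied vestigial-winged: (152 − 183)² / 183 = 5.2514
  ebony-bodied normal-winged: (249 − 183)² / 183 = 23.8033
  ebony-bodied vestigial-winged: (47 − 61)² / 61 = 3.2131
χ² = 0.8033 + 5.2514 + 23.8033 + 3.2131 = 33.0711 ≈ 33.071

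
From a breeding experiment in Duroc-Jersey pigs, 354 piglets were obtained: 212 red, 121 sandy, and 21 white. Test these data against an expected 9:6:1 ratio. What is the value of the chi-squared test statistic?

The 9:6:1 ratio has 16 parts, so with N = 354 the expected counts are:
  red: 354 × 9/16 = 199.125
  sandy: 354 × 6/16 = 132.75
  white: 354 × 1/16 = 22.125
χ² = Σ (O − E)² / E
  red: (212 − 199.125)² / 199.125 = 0.8325
  sandy: (121 − 132.75)² / 132.75 = 1.0400
  white: (21 − 22.125)² / 22.125 = 0.0572
χ² = 0.8325 + 1.0400 + 0.0572 = 1.9297 ≈ 1.930

1.930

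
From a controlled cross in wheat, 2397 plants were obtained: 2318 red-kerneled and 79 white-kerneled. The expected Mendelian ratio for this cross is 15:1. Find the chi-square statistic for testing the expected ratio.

35.703

Under the 15:1 hypothesis (Σ ratio = 16, N = 2397):
  red-kerneled: 2397 × 15/16 = 2247.1875
  white-kerneled: 2397 × 1/16 = 149.8125
χ² = Σ (O − E)² / E
  red-kerneled: (2318 − 2247.1875)² / 2247.1875 = 2.2314
  white-kerneled: (79 − 149.8125)² / 149.8125 = 33.4712
χ² = 2.2314 + 33.4712 = 35.7026 ≈ 35.703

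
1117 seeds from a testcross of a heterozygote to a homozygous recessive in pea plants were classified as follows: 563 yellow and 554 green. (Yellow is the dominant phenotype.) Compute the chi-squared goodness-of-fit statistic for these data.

0.073

A testcross of a heterozygote (Aa × aa) gives a 1:1 phenotypic ratio.
Under the 1:1 hypothesis (Σ ratio = 2, N = 1117):
  yellow: 1117 × 1/2 = 558.5
  green: 1117 × 1/2 = 558.5
χ² = Σ (O − E)² / E
  yellow: (563 − 558.5)² / 558.5 = 0.0363
  green: (554 − 558.5)² / 558.5 = 0.0363
χ² = 0.0363 + 0.0363 = 0.0726 ≈ 0.073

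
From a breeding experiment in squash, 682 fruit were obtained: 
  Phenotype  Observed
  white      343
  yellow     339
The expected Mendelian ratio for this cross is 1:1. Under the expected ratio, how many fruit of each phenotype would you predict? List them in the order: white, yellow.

341, 341

The 1:1 ratio has 2 parts, so with N = 682 the expected counts are:
  white: 682 × 1/2 = 341
  yellow: 682 × 1/2 = 341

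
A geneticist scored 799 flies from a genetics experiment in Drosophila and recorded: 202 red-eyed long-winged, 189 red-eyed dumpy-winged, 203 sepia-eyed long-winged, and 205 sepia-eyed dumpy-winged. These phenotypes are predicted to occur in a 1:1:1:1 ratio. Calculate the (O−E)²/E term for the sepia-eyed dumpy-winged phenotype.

0.138

Total ratio parts = 4. Expected numbers out of 799:
  red-eyed long-winged: 799 × 1/4 = 199.75
  red-eyed dumpy-winged: 799 × 1/4 = 199.75
  sepia-eyed long-winged: 799 × 1/4 = 199.75
  sepia-eyed dumpy-winged: 799 × 1/4 = 199.75
Contribution of sepia-eyed dumpy-winged: (205 − 199.75)² / 199.75 = 0.1380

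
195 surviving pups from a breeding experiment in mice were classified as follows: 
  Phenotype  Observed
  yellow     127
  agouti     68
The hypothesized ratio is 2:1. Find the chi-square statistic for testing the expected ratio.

Total ratio parts = 3. Expected numbers out of 195:
  yellow: 195 × 2/3 = 130
  agouti: 195 × 1/3 = 65
χ² = Σ (O − E)² / E
  yellow: (127 − 130)² / 130 = 0.0692
  agouti: (68 − 65)² / 65 = 0.1385
χ² = 0.0692 + 0.1385 = 0.2077 ≈ 0.208

0.208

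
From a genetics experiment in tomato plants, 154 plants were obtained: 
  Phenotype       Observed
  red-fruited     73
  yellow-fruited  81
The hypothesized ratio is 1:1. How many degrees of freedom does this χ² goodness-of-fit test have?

A goodness-of-fit test with 2 phenotype classes has df = 2 − 1 = 1.

1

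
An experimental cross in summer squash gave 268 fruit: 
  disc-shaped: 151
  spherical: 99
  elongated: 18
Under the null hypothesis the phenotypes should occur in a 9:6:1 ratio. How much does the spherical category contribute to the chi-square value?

0.022

Total ratio parts = 16. Expected numbers out of 268:
  disc-shaped: 268 × 9/16 = 150.75
  spherical: 268 × 6/16 = 100.5
  elongated: 268 × 1/16 = 16.75
Contribution of spherical: (99 − 100.5)² / 100.5 = 0.0224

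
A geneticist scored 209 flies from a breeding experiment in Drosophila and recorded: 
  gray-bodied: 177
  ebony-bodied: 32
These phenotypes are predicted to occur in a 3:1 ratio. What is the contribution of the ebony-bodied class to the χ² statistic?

Expected counts for N = 209 under a 3:1 ratio (total parts = 4):
  gray-bodied: 209 × 3/4 = 156.75
  ebony-bodied: 209 × 1/4 = 52.25
Contribution of ebony-bodied: (32 − 52.25)² / 52.25 = 7.8481

7.848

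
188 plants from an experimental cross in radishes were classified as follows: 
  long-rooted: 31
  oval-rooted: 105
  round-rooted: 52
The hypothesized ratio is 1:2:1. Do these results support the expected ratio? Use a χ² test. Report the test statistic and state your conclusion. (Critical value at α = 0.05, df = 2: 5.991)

Expected counts for N = 188 under a 1:2:1 ratio (total parts = 4):
  long-rooted: 188 × 1/4 = 47
  oval-rooted: 188 × 2/4 = 94
  round-rooted: 188 × 1/4 = 47
χ² = Σ (O − E)² / E
  long-rooted: (31 − 47)² / 47 = 5.4468
  oval-rooted: (105 − 94)² / 94 = 1.2872
  round-rooted: (52 − 47)² / 47 = 0.5319
χ² = 5.4468 + 1.2872 + 0.5319 = 7.2659 ≈ 7.266
Degrees of freedom = 3 − 1 = 2; critical value at α = 0.05 is 5.991.
Since 7.266 > 5.991, we reject the null hypothesis — the data do not fit the 1:2:1 ratio.

7.266; not consistent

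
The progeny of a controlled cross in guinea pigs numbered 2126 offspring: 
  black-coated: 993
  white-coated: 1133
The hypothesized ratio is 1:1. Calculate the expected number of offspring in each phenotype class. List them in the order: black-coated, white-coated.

1063, 1063

Expected counts for N = 2126 under a 1:1 ratio (total parts = 2):
  black-coated: 2126 × 1/2 = 1063
  white-coated: 2126 × 1/2 = 1063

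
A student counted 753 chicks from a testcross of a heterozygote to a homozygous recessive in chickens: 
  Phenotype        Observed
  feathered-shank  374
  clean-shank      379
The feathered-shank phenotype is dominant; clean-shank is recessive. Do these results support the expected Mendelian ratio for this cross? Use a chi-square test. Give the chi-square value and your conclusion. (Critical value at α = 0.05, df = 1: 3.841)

A testcross of a heterozygote (Aa × aa) gives a 1:1 phenotypic ratio.
The 1:1 ratio has 2 parts, so with N = 753 the expected counts are:
  feathered-shank: 753 × 1/2 = 376.5
  clean-shank: 753 × 1/2 = 376.5
χ² = Σ (O − E)² / E
  feathered-shank: (374 − 376.5)² / 376.5 = 0.0166
  clean-shank: (379 − 376.5)² / 376.5 = 0.0166
χ² = 0.0166 + 0.0166 = 0.0332 ≈ 0.033
Degrees of freedom = 2 − 1 = 1; critical value at α = 0.05 is 3.841.
Since 0.033 < 3.841, we fail to reject the null hypothesis — the data are consistent with the 1:1 ratio.

0.033; consistent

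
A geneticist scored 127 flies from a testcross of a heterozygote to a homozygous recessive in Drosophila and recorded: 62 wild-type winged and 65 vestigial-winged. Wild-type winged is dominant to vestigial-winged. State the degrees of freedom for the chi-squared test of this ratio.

A testcross of a heterozygote (Aa × aa) gives a 1:1 phenotypic ratio.
A goodness-of-fit test with 2 phenotype classes has df = 2 − 1 = 1.

1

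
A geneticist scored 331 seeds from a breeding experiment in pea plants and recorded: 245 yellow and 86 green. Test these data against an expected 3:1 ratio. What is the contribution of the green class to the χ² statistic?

0.128

Under the 3:1 hypothesis (Σ ratio = 4, N = 331):
  yellow: 331 × 3/4 = 248.25
  green: 331 × 1/4 = 82.75
Contribution of green: (86 − 82.75)² / 82.75 = 0.1276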